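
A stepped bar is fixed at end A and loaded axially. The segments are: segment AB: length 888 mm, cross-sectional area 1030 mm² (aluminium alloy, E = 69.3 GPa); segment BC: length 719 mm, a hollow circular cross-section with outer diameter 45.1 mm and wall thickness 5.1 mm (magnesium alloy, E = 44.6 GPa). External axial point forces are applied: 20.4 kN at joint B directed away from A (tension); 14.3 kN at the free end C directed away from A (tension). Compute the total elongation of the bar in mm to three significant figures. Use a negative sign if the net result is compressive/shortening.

Internal axial forces (sectioning from the free end, tension +): N_BC = 14.3 kN, N_AB = 34.7 kN.
A_BC = 640.9 mm².
δ_AB = 34700·888/(1030·69300) = 0.4317 mm
δ_BC = 14300·719/(640.9·44600) = 0.3597 mm
δ = Σδ_i = 0.7914 mm.

0.791 mm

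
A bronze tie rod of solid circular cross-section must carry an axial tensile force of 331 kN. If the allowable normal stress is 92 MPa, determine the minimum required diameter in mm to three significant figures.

Required area A ≥ P/σ_allow = 331000/92 = 3598 mm².
For a solid circular section, d ≥ √(4A/π) = 67.68 mm.

67.7 mm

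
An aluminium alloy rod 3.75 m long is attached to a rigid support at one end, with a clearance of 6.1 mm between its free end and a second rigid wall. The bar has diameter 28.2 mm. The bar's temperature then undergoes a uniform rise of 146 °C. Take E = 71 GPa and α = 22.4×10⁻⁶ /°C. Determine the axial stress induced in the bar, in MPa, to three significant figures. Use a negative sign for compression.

Free thermal expansion αLΔT = 22.4e-6 · 3750 · 146 = 12.26 mm.
The walls engage after the gap closes; constrained expansion = 12.26 − 6.1 = 6.164 mm.
The walls impose strain ε = −(6.164)/3750 = -1.6437e-03; σ = Eε = 71000 · -1.6437e-03 = -116.7 MPa.

-117 MPa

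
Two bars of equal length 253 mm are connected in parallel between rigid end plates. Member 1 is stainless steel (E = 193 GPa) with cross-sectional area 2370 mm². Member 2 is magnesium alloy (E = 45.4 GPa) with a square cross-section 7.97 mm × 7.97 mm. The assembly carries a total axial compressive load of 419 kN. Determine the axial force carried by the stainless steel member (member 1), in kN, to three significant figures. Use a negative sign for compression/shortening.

-416 kN

A_2 = 63.52 mm².
Equal strain + equilibrium ⇒ each member carries load in proportion to AE: A₁E₁ = 457400000 N, A₂E₂ = 2884000 N, ΣAE = 460300000 N.
F₁ = P·A₁E₁/ΣAE = -419000·457400000/460300000 = -416400 N.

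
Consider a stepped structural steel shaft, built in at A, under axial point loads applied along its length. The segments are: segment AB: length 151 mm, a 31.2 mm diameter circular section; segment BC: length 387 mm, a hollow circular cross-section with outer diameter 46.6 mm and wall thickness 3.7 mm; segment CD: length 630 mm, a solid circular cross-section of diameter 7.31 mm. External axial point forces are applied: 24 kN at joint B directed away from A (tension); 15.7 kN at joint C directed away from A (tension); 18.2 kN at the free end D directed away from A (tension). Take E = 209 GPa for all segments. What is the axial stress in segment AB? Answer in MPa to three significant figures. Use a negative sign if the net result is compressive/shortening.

Internal axial forces (sectioning from the free end, tension +): N_CD = 18.2 kN, N_BC = 33.9 kN, N_AB = 57.9 kN.
A_AB = 764.5 mm².
σ_AB = N_AB/A_AB = 57900/764.5 = 75.73 MPa.

75.7 MPa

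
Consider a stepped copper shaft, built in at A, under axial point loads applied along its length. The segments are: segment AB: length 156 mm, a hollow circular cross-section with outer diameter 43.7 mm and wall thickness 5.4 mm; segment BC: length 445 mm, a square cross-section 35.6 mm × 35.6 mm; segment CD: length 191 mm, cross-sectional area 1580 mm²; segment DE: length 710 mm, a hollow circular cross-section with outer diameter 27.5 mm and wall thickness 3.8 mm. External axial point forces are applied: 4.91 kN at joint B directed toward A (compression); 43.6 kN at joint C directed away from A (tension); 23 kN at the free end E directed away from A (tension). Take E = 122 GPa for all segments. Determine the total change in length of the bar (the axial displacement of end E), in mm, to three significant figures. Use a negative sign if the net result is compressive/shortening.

Internal axial forces (sectioning from the free end, tension +): N_DE = 23 kN, N_CD = 23 kN, N_BC = 66.6 kN, N_AB = 61.69 kN.
A_AB = 649.7 mm².
A_BC = 1267 mm².
A_DE = 282.9 mm².
δ_AB = 61690·156/(649.7·122000) = 0.1214 mm
δ_BC = 66600·445/(1267·122000) = 0.1917 mm
δ_CD = 23000·191/(1580·122000) = 0.02279 mm
δ_DE = 23000·710/(282.9·122000) = 0.4731 mm
δ = Σδ_i = 0.809 mm.

0.809 mm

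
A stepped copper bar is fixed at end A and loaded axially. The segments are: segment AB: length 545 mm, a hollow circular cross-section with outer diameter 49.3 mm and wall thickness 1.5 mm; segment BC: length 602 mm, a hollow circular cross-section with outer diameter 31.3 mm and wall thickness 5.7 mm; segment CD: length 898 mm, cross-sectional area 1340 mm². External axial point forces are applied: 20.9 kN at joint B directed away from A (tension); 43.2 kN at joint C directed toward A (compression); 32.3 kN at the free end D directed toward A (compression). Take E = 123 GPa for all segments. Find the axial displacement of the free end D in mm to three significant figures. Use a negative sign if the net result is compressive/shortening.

-2.06 mm

Internal axial forces (sectioning from the free end, tension +): N_CD = -32.3 kN, N_BC = -75.5 kN, N_AB = -54.6 kN.
A_AB = 225.3 mm².
A_BC = 458.4 mm².
δ_AB = -54600·545/(225.3·123000) = -1.074 mm
δ_BC = -75500·602/(458.4·123000) = -0.8061 mm
δ_CD = -32300·898/(1340·123000) = -0.176 mm
δ = Σδ_i = -2.056 mm.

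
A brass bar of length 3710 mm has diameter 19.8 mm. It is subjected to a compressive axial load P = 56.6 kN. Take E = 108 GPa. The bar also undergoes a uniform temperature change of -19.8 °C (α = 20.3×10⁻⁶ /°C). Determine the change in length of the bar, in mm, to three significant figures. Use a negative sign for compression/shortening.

A = 307.9 mm².
δ_mech = NL/(AE) = -56600·3710/(307.9·108000) = -6.315 mm.
δ_thermal = αLΔT = 20.3e-6·3710·-19.8 = -1.491 mm.
δ = δ_mech + δ_thermal = -7.806 mm.

-7.81 mm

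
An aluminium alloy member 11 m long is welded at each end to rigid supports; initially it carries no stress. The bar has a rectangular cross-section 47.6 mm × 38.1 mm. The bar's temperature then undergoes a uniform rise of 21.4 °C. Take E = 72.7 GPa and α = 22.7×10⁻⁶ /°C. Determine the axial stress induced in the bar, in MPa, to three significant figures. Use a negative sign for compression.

-35.3 MPa

Free thermal expansion αLΔT = 22.7e-6 · 11000 · 21.4 = 5.344 mm.
The walls impose strain ε = −(5.344)/11000 = -4.8578e-04; σ = Eε = 72700 · -4.8578e-04 = -35.32 MPa.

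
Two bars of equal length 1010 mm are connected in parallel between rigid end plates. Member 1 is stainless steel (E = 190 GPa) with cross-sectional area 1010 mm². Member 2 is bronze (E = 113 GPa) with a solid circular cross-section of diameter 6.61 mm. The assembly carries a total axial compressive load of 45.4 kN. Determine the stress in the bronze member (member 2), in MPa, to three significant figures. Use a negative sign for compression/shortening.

-26.2 MPa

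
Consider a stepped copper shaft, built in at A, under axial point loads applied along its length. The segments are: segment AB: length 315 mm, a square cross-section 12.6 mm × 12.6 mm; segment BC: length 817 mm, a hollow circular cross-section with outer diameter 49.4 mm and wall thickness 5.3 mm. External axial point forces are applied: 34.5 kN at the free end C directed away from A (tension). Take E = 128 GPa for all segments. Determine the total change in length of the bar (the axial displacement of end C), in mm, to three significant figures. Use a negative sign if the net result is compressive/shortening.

0.835 mm

Internal axial forces (sectioning from the free end, tension +): N_BC = 34.5 kN, N_AB = 34.5 kN.
A_AB = 158.8 mm².
A_BC = 734.3 mm².
δ_AB = 34500·315/(158.8·128000) = 0.5348 mm
δ_BC = 34500·817/(734.3·128000) = 0.2999 mm
δ = Σδ_i = 0.8347 mm.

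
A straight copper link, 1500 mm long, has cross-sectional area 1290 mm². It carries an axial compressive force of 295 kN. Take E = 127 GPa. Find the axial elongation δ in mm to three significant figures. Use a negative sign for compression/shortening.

δ_mech = NL/(AE) = -295000·1500/(1290·127000) = -2.701 mm.

-2.70 mm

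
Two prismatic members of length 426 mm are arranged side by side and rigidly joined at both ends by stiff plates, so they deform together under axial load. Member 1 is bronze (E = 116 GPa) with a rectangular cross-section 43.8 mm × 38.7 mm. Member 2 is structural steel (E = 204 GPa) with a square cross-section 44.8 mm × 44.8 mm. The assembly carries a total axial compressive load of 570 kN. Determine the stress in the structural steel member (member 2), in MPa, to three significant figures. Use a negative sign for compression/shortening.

A_1 = 1695 mm².
A_2 = 2007 mm².
Equal strain + equilibrium ⇒ each member carries load in proportion to AE: A₁E₁ = 196600000 N, A₂E₂ = 409400000 N, ΣAE = 606100000 N.
σ₂ = P·E₂/ΣAE = -570000·204000/606100000 = -191.9 MPa.

-192 MPa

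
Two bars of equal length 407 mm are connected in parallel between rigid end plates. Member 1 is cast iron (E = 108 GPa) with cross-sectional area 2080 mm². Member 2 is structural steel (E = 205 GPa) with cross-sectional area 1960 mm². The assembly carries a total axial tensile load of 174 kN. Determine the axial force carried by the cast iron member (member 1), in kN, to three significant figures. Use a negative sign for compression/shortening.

62.4 kN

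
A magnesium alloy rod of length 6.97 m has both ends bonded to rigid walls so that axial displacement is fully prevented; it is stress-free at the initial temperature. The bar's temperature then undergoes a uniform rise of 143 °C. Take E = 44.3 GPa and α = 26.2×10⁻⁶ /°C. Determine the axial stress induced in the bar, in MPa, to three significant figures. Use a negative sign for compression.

-166 MPa

Free thermal expansion αLΔT = 26.2e-6 · 6970 · 143 = 26.11 mm.
The walls impose strain ε = −(26.11)/6970 = -3.7466e-03; σ = Eε = 44300 · -3.7466e-03 = -166 MPa.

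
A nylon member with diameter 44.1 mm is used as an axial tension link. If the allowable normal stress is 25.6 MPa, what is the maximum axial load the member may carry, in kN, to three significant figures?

39.1 kN

A = 1527 mm².
P_max = σ_allow · A = 25.6 · 1527 = 39100 N = 39.1 kN.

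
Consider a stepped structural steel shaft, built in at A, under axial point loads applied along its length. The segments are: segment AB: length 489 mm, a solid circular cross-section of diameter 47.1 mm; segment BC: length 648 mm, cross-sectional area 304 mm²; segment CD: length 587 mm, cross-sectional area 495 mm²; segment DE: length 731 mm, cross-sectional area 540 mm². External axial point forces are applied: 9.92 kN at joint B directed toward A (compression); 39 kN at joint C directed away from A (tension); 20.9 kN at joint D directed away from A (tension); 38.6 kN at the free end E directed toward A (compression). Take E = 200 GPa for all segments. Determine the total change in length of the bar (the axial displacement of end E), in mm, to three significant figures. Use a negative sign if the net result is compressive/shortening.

-0.123 mm

Internal axial forces (sectioning from the free end, tension +): N_DE = -38.6 kN, N_CD = -17.7 kN, N_BC = 21.3 kN, N_AB = 11.38 kN.
A_AB = 1742 mm².
δ_AB = 11380·489/(1742·200000) = 0.01597 mm
δ_BC = 21300·648/(304·200000) = 0.227 mm
δ_CD = -17700·587/(495·200000) = -0.1049 mm
δ_DE = -38600·731/(540·200000) = -0.2613 mm
δ = Σδ_i = -0.1232 mm.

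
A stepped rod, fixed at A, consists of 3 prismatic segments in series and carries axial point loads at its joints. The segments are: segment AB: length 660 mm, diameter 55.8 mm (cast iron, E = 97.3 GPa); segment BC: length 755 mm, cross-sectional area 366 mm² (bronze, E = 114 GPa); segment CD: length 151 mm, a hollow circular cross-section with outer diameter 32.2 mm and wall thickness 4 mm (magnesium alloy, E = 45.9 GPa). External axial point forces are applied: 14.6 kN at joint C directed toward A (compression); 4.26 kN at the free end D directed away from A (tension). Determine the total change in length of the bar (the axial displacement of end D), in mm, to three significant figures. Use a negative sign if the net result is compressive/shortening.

Internal axial forces (sectioning from the free end, tension +): N_CD = 4.26 kN, N_BC = -10.34 kN, N_AB = -10.34 kN.
A_AB = 2445 mm².
A_CD = 354.4 mm².
δ_AB = -10340·660/(2445·97300) = -0.02868 mm
δ_BC = -10340·755/(366·114000) = -0.1871 mm
δ_CD = 4260·151/(354.4·45900) = 0.03955 mm
δ = Σδ_i = -0.1762 mm.

-0.176 mm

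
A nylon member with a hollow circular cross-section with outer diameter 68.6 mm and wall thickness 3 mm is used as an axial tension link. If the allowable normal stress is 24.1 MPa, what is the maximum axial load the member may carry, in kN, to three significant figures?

14.9 kN

A = 618.3 mm².
P_max = σ_allow · A = 24.1 · 618.3 = 14900 N = 14.9 kN.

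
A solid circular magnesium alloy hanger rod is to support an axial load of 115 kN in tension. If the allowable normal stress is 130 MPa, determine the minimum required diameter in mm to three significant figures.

33.6 mm

Required area A ≥ P/σ_allow = 115000/130 = 884.6 mm².
For a solid circular section, d ≥ √(4A/π) = 33.56 mm.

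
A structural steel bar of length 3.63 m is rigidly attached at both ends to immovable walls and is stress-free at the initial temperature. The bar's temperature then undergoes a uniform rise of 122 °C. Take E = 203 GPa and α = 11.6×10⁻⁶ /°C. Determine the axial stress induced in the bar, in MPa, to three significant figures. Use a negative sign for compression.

-287 MPa

Free thermal expansion αLΔT = 11.6e-6 · 3630 · 122 = 5.137 mm.
The walls impose strain ε = −(5.137)/3630 = -1.4152e-03; σ = Eε = 203000 · -1.4152e-03 = -287.3 MPa.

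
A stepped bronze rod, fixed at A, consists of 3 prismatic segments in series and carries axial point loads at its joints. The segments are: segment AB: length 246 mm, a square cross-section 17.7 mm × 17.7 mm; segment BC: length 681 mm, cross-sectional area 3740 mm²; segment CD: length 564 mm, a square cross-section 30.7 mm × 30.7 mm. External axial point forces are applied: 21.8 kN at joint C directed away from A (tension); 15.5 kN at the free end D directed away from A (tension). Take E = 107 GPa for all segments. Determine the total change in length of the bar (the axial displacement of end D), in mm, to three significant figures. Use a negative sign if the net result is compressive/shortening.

Internal axial forces (sectioning from the free end, tension +): N_CD = 15.5 kN, N_BC = 37.3 kN, N_AB = 37.3 kN.
A_AB = 313.3 mm².
A_CD = 942.5 mm².
δ_AB = 37300·246/(313.3·107000) = 0.2737 mm
δ_BC = 37300·681/(3740·107000) = 0.06347 mm
δ_CD = 15500·564/(942.5·107000) = 0.08669 mm
δ = Σδ_i = 0.4239 mm.

0.424 mm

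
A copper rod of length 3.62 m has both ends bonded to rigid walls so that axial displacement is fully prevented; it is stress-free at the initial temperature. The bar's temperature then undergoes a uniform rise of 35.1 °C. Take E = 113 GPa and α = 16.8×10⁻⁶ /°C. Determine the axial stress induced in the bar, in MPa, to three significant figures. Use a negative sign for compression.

Free thermal expansion αLΔT = 16.8e-6 · 3620 · 35.1 = 2.135 mm.
The walls impose strain ε = −(2.135)/3620 = -5.8968e-04; σ = Eε = 113000 · -5.8968e-04 = -66.63 MPa.

-66.6 MPa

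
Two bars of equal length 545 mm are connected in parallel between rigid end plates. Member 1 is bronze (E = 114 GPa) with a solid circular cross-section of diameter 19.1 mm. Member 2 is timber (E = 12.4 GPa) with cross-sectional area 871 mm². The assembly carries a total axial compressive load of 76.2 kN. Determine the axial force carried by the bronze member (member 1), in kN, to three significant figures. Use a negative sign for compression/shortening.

-57.3 kN

A_1 = 286.5 mm².
Equal strain + equilibrium ⇒ each member carries load in proportion to AE: A₁E₁ = 32660000 N, A₂E₂ = 10800000 N, ΣAE = 43460000 N.
F₁ = P·A₁E₁/ΣAE = -76200·32660000/43460000 = -57260 N.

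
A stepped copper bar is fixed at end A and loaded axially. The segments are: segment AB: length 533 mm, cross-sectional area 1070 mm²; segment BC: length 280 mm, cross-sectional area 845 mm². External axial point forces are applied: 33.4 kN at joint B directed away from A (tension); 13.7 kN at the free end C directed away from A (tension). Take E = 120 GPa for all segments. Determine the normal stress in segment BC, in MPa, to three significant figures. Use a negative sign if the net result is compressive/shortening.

Internal axial forces (sectioning from the free end, tension +): N_BC = 13.7 kN, N_AB = 47.1 kN.
σ_BC = N_BC/A_BC = 13700/845 = 16.21 MPa.

16.2 MPa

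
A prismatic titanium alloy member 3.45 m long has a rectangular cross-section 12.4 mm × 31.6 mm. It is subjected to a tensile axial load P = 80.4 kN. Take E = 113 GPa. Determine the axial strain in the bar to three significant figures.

0.00182

A = 391.8 mm².
σ = N/A = 205.2 MPa; ε = σ/E = 205.2/113000 = 1.816e-03.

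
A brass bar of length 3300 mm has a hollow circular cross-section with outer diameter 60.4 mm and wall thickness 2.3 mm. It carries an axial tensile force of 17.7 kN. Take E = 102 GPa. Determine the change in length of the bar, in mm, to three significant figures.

1.36 mm

A = 419.8 mm².
δ_mech = NL/(AE) = 17700·3300/(419.8·102000) = 1.364 mm.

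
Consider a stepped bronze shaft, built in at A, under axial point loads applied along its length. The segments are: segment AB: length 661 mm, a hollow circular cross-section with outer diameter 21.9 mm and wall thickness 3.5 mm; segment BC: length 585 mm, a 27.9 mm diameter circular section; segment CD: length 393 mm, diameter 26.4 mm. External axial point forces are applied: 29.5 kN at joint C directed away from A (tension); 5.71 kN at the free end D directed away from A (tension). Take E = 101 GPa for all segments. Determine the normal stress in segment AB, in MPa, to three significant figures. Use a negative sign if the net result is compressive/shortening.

Internal axial forces (sectioning from the free end, tension +): N_CD = 5.71 kN, N_BC = 35.21 kN, N_AB = 35.21 kN.
A_AB = 202.3 mm².
σ_AB = N_AB/A_AB = 35210/202.3 = 174 MPa.

174 MPa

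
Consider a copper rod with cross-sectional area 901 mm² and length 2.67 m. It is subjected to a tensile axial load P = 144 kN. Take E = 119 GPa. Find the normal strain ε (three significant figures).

σ = N/A = 159.8 MPa; ε = σ/E = 159.8/119000 = 1.343e-03.

0.00134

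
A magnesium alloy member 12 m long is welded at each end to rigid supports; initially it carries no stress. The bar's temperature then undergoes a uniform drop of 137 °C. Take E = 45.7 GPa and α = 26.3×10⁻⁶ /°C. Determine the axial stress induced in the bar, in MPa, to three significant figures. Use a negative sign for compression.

165 MPa

Free thermal expansion αLΔT = 26.3e-6 · 12000 · -137 = -43.24 mm.
The walls impose strain ε = −(-43.24)/12000 = 3.6031e-03; σ = Eε = 45700 · 3.6031e-03 = 164.7 MPa.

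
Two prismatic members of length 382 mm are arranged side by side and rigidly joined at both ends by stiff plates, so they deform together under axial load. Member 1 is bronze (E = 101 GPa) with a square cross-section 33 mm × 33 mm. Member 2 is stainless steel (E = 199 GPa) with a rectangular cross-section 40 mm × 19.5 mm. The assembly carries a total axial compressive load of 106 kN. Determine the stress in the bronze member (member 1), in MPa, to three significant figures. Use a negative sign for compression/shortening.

-40.4 MPa

A_1 = 1089 mm².
A_2 = 780 mm².
Equal strain + equilibrium ⇒ each member carries load in proportion to AE: A₁E₁ = 110000000 N, A₂E₂ = 155200000 N, ΣAE = 265200000 N.
σ₁ = P·E₁/ΣAE = -106000·101000/265200000 = -40.37 MPa.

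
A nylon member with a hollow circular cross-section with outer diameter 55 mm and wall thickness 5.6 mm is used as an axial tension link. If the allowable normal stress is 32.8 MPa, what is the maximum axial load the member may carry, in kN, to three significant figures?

A = 869.1 mm².
P_max = σ_allow · A = 32.8 · 869.1 = 28510 N = 28.51 kN.

28.5 kN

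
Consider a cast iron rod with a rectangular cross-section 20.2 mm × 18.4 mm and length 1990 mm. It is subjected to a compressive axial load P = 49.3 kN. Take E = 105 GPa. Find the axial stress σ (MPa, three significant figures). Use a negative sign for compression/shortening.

-133 MPa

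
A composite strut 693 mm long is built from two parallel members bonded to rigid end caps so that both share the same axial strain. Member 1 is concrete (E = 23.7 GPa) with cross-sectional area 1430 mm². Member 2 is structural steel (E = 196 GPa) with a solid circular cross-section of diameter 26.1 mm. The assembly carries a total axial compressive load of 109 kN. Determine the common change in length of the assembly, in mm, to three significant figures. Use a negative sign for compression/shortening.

A_2 = 535 mm².
Equal strain + equilibrium ⇒ each member carries load in proportion to AE: A₁E₁ = 33890000 N, A₂E₂ = 104900000 N, ΣAE = 138800000 N.
δ = PL/ΣAE = -109000·693/138800000 = -0.5444 mm.

-0.544 mm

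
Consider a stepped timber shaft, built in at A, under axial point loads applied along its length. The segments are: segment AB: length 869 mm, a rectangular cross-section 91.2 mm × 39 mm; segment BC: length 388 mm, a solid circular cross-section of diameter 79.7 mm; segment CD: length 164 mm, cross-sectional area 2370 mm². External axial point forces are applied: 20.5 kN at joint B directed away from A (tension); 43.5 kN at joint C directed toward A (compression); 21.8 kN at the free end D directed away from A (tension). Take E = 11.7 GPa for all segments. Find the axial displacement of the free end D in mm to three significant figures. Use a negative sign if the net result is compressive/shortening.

-0.0404 mm

Internal axial forces (sectioning from the free end, tension +): N_CD = 21.8 kN, N_BC = -21.7 kN, N_AB = -1.2 kN.
A_AB = 3557 mm².
A_BC = 4989 mm².
δ_AB = -1200·869/(3557·11700) = -0.02506 mm
δ_BC = -21700·388/(4989·11700) = -0.1442 mm
δ_CD = 21800·164/(2370·11700) = 0.1289 mm
δ = Σδ_i = -0.04037 mm.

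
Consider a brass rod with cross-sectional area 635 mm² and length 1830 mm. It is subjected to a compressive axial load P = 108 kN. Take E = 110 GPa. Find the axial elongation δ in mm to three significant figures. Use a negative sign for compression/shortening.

-2.83 mm

δ_mech = NL/(AE) = -108000·1830/(635·110000) = -2.829 mm.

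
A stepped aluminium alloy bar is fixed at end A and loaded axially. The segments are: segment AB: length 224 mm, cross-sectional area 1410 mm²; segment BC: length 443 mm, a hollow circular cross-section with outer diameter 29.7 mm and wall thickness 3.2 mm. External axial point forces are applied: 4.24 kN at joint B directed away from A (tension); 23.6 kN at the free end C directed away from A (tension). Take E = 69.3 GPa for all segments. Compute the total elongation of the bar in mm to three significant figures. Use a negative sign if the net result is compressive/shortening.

0.630 mm

Internal axial forces (sectioning from the free end, tension +): N_BC = 23.6 kN, N_AB = 27.84 kN.
A_BC = 266.4 mm².
δ_AB = 27840·224/(1410·69300) = 0.06382 mm
δ_BC = 23600·443/(266.4·69300) = 0.5663 mm
δ = Σδ_i = 0.6301 mm.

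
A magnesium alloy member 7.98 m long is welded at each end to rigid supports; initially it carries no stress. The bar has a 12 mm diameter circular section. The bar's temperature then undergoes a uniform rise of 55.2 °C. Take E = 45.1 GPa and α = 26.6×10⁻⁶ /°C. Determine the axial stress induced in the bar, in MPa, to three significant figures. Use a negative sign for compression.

Free thermal expansion αLΔT = 26.6e-6 · 7980 · 55.2 = 11.72 mm.
The walls impose strain ε = −(11.72)/7980 = -1.4683e-03; σ = Eε = 45100 · -1.4683e-03 = -66.22 MPa.

-66.2 MPa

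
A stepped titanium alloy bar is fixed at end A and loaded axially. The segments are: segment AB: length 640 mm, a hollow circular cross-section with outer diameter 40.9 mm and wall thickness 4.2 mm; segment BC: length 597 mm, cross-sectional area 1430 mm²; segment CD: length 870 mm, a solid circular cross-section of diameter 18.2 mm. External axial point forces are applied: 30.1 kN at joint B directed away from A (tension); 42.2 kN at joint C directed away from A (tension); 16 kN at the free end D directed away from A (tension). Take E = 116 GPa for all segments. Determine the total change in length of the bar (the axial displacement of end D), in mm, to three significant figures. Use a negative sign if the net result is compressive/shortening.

1.68 mm

Internal axial forces (sectioning from the free end, tension +): N_CD = 16 kN, N_BC = 58.2 kN, N_AB = 88.3 kN.
A_AB = 484.2 mm².
A_CD = 260.2 mm².
δ_AB = 88300·640/(484.2·116000) = 1.006 mm
δ_BC = 58200·597/(1430·116000) = 0.2095 mm
δ_CD = 16000·870/(260.2·116000) = 0.4613 mm
δ = Σδ_i = 1.677 mm.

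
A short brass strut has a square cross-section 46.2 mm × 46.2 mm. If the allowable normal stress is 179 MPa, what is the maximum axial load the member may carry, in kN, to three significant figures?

A = 2134 mm².
P_max = σ_allow · A = 179 · 2134 = 382100 N = 382.1 kN.

382 kN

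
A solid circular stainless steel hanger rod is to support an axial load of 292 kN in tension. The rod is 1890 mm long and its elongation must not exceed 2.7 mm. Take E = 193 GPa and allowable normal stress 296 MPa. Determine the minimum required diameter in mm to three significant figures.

Required area A ≥ P/σ_allow = 292000/296 = 986.5 mm².
For a solid circular section, d ≥ √(4A/π) = 35.44 mm.
Elongation limit: A ≥ PL/(Eδ_allow) = 292000·1890/(193000·2.7) = 1059 mm² ⇒ d ≥ 36.72 mm.
The elongation limit governs.

36.7 mm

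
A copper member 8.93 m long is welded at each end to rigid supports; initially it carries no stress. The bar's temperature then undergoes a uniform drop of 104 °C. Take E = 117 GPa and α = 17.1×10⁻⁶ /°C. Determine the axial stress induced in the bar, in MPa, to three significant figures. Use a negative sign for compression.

208 MPa

Free thermal expansion αLΔT = 17.1e-6 · 8930 · -104 = -15.88 mm.
The walls impose strain ε = −(-15.88)/8930 = 1.7784e-03; σ = Eε = 117000 · 1.7784e-03 = 208.1 MPa.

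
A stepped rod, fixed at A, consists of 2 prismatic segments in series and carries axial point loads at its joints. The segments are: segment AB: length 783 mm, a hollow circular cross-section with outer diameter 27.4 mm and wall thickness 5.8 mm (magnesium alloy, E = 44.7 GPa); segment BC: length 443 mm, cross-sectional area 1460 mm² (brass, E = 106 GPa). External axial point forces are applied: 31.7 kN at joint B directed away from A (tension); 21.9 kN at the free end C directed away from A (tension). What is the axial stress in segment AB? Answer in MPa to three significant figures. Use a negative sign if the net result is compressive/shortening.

136 MPa

Internal axial forces (sectioning from the free end, tension +): N_BC = 21.9 kN, N_AB = 53.6 kN.
A_AB = 393.6 mm².
σ_AB = N_AB/A_AB = 53600/393.6 = 136.2 MPa.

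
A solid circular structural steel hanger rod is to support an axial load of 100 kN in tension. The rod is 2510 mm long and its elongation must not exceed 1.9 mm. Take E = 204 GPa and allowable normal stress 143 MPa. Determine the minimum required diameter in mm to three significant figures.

Required area A ≥ P/σ_allow = 100000/143 = 699.3 mm².
For a solid circular section, d ≥ √(4A/π) = 29.84 mm.
Elongation limit: A ≥ PL/(Eδ_allow) = 100000·2510/(204000·1.9) = 647.6 mm² ⇒ d ≥ 28.71 mm.
The stress limit governs.

29.8 mm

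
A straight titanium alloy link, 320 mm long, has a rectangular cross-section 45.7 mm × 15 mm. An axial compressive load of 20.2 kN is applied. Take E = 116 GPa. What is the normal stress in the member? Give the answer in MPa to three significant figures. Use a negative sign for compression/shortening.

-29.5 MPa

A = 685.5 mm².
σ = N/A = -20200/685.5 = -29.47 MPa.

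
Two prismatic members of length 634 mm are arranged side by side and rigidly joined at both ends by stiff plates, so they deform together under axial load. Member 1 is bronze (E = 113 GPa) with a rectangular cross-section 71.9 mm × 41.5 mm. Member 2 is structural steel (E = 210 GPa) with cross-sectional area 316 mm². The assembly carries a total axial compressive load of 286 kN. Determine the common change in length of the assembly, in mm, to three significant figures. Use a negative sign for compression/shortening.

-0.449 mm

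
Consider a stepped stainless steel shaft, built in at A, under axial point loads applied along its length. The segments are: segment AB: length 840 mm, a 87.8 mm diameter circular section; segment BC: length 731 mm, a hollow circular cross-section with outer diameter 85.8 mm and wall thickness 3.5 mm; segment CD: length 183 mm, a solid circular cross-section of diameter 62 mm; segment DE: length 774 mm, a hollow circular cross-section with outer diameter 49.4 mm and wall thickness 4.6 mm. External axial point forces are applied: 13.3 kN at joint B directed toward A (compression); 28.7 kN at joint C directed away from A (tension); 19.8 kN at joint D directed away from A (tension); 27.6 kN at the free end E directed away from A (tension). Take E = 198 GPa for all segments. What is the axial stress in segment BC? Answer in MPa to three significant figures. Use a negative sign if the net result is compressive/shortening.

Internal axial forces (sectioning from the free end, tension +): N_DE = 27.6 kN, N_CD = 47.4 kN, N_BC = 76.1 kN, N_AB = 62.8 kN.
A_BC = 904.9 mm².
σ_BC = N_BC/A_BC = 76100/904.9 = 84.09 MPa.

84.1 MPa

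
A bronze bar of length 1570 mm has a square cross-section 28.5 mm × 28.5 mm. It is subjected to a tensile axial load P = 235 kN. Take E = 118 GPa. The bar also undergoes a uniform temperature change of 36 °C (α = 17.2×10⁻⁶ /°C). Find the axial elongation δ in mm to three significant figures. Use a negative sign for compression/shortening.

4.82 mm

A = 812.2 mm².
δ_mech = NL/(AE) = 235000·1570/(812.2·118000) = 3.849 mm.
δ_thermal = αLΔT = 17.2e-6·1570·36 = 0.9721 mm.
δ = δ_mech + δ_thermal = 4.822 mm.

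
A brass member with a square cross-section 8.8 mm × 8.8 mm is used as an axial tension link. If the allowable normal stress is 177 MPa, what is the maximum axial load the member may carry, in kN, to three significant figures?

A = 77.44 mm².
P_max = σ_allow · A = 177 · 77.44 = 13710 N = 13.71 kN.

13.7 kN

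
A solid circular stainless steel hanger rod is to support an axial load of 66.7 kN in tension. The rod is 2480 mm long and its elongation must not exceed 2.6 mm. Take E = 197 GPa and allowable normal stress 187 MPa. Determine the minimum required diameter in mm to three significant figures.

Required area A ≥ P/σ_allow = 66700/187 = 356.7 mm².
For a solid circular section, d ≥ √(4A/π) = 21.31 mm.
Elongation limit: A ≥ PL/(Eδ_allow) = 66700·2480/(197000·2.6) = 323 mm² ⇒ d ≥ 20.28 mm.
The stress limit governs.

21.3 mm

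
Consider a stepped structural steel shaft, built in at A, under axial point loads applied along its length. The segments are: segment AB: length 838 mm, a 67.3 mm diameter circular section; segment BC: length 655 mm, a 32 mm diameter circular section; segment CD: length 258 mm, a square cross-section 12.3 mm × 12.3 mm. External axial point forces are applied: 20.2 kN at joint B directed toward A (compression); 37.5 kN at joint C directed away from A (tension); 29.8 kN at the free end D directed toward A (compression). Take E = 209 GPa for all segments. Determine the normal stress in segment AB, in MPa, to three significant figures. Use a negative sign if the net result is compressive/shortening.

Internal axial forces (sectioning from the free end, tension +): N_CD = -29.8 kN, N_BC = 7.7 kN, N_AB = -12.5 kN.
A_AB = 3557 mm².
σ_AB = N_AB/A_AB = -12500/3557 = -3.514 MPa.

-3.51 MPa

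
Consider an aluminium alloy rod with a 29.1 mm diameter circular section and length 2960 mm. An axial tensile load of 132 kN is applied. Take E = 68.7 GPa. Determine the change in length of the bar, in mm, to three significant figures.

8.55 mm

A = 665.1 mm².
δ_mech = NL/(AE) = 132000·2960/(665.1·68700) = 8.551 mm.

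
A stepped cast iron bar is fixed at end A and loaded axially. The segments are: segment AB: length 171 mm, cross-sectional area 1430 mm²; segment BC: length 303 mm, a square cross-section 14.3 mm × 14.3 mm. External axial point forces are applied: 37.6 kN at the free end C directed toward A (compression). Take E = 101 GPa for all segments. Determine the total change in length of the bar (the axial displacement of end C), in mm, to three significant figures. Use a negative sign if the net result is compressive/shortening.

-0.596 mm

Internal axial forces (sectioning from the free end, tension +): N_BC = -37.6 kN, N_AB = -37.6 kN.
A_BC = 204.5 mm².
δ_AB = -37600·171/(1430·101000) = -0.04452 mm
δ_BC = -37600·303/(204.5·101000) = -0.5516 mm
δ = Σδ_i = -0.5961 mm.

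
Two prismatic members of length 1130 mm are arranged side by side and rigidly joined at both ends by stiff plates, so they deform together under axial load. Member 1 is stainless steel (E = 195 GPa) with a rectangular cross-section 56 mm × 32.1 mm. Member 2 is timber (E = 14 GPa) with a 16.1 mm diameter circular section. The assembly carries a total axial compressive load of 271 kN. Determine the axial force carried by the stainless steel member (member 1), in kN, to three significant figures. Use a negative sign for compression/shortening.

-269 kN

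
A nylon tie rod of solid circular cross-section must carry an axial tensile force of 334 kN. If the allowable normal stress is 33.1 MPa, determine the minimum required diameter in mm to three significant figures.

Required area A ≥ P/σ_allow = 334000/33.1 = 10090 mm².
For a solid circular section, d ≥ √(4A/π) = 113.3 mm.

113 mm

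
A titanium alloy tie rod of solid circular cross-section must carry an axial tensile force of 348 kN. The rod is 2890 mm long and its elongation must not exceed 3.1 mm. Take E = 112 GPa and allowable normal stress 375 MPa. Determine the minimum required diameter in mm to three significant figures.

60.7 mm

Required area A ≥ P/σ_allow = 348000/375 = 928 mm².
For a solid circular section, d ≥ √(4A/π) = 34.37 mm.
Elongation limit: A ≥ PL/(Eδ_allow) = 348000·2890/(112000·3.1) = 2897 mm² ⇒ d ≥ 60.73 mm.
The elongation limit governs.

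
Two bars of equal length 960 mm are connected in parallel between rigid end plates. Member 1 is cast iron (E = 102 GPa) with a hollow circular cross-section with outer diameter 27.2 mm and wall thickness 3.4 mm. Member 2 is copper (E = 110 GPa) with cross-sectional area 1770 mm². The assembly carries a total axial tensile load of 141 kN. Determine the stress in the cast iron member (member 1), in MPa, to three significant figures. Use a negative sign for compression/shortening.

A_1 = 254.2 mm².
Equal strain + equilibrium ⇒ each member carries load in proportion to AE: A₁E₁ = 25930000 N, A₂E₂ = 194700000 N, ΣAE = 220600000 N.
σ₁ = P·E₁/ΣAE = 141000·102000/220600000 = 65.19 MPa.

65.2 MPa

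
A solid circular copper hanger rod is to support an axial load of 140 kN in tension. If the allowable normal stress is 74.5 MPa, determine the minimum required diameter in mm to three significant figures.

Required area A ≥ P/σ_allow = 140000/74.5 = 1879 mm².
For a solid circular section, d ≥ √(4A/π) = 48.91 mm.

48.9 mm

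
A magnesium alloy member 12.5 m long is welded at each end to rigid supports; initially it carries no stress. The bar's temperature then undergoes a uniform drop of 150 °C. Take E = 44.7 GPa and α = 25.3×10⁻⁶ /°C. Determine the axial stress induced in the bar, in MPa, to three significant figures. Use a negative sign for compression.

Free thermal expansion αLΔT = 25.3e-6 · 12500 · -150 = -47.44 mm.
The walls impose strain ε = −(-47.44)/12500 = 3.7950e-03; σ = Eε = 44700 · 3.7950e-03 = 169.6 MPa.

170 MPa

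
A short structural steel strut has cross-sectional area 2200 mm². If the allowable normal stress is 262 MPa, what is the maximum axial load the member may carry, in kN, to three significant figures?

P_max = σ_allow · A = 262 · 2200 = 576400 N = 576.4 kN.

576 kN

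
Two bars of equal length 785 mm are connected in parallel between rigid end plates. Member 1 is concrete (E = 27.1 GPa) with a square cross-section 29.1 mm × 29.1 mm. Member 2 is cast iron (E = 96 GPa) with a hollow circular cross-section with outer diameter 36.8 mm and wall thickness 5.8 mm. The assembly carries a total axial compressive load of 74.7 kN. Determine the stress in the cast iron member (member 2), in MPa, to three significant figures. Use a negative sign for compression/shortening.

A_1 = 846.8 mm².
A_2 = 564.9 mm².
Equal strain + equilibrium ⇒ each member carries load in proportion to AE: A₁E₁ = 22950000 N, A₂E₂ = 54230000 N, ΣAE = 77170000 N.
σ₂ = P·E₂/ΣAE = -74700·96000/77170000 = -92.92 MPa.

-92.9 MPa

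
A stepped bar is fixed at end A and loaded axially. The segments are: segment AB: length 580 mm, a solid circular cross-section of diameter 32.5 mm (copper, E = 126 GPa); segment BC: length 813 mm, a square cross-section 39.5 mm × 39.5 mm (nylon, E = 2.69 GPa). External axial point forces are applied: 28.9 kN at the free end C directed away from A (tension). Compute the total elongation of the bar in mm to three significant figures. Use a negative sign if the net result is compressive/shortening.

Internal axial forces (sectioning from the free end, tension +): N_BC = 28.9 kN, N_AB = 28.9 kN.
A_AB = 829.6 mm².
A_BC = 1560 mm².
δ_AB = 28900·580/(829.6·126000) = 0.1604 mm
δ_BC = 28900·813/(1560·2690) = 5.598 mm
δ = Σδ_i = 5.758 mm.

5.76 mm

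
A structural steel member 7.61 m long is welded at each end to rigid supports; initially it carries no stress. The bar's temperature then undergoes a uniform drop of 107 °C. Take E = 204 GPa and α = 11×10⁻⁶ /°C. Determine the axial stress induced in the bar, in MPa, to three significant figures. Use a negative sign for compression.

Free thermal expansion αLΔT = 11e-6 · 7610 · -107 = -8.957 mm.
The walls impose strain ε = −(-8.957)/7610 = 1.1770e-03; σ = Eε = 204000 · 1.1770e-03 = 240.1 MPa.

240 MPa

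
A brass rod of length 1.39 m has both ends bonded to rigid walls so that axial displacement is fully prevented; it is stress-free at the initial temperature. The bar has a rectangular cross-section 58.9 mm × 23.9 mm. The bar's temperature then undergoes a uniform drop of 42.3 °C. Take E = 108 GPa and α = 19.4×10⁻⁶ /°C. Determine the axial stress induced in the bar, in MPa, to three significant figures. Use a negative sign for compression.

88.6 MPa

Free thermal expansion αLΔT = 19.4e-6 · 1390 · -42.3 = -1.141 mm.
The walls impose strain ε = −(-1.141)/1390 = 8.2062e-04; σ = Eε = 108000 · 8.2062e-04 = 88.63 MPa.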